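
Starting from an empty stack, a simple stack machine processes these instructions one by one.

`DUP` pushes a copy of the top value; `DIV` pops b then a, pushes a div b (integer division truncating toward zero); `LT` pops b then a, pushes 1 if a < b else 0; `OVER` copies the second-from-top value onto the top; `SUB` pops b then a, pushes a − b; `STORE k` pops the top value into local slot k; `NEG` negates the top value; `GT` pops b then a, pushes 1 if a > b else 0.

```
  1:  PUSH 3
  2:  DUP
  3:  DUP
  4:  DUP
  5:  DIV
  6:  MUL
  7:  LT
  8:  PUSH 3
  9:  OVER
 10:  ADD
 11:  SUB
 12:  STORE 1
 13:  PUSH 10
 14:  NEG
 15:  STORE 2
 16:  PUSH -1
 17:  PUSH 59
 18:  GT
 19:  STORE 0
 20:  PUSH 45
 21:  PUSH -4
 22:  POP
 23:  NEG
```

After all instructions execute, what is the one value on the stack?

-45

PUSH 3  → 3
DUP     → 3 3
DUP     → 3 3 3
DUP     → 3 3 3 3
DIV     → 3 3 1
MUL     → 3 3
LT      → 0
PUSH 3  → 0 3
OVER    → 0 3 0
ADD     → 0 3
SUB     → -3
STORE 1 → (empty)
PUSH 10 → 10
NEG     → -10
STORE 2 → (empty)
PUSH -1 → -1
PUSH 59 → -1 59
GT      → 0
STORE 0 → (empty)
PUSH 45 → 45
PUSH -4 → 45 -4
POP     → 45
NEG     → -45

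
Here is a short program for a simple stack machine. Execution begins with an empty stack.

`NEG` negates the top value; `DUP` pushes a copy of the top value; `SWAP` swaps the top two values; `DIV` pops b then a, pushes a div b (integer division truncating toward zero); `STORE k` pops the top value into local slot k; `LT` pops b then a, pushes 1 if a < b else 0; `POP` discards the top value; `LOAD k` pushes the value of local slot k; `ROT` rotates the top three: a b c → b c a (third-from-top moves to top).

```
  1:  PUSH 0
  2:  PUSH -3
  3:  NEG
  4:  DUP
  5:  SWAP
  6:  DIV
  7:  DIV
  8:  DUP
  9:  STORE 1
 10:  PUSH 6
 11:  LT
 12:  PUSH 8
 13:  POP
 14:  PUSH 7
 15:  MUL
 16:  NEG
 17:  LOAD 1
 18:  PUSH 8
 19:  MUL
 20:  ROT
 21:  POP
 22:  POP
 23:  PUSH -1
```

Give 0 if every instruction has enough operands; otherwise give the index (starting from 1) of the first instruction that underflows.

20

PUSH 0  : 0
PUSH -3 : 0 -3
NEG     : 0 3
DUP     : 0 3 3
SWAP    : 0 3 3
DIV     : 0 1
DIV     : 0
DUP     : 0 0
STORE 1 : 0
PUSH 6  : 0 6
LT      : 1
PUSH 8  : 1 8
POP     : 1
PUSH 7  : 1 7
MUL     : 7
NEG     : -7
LOAD 1  : -7 0
PUSH 8  : -7 0 8
MUL     : -7 0
ROT  — needs 3 operands, stack has 2 → underflow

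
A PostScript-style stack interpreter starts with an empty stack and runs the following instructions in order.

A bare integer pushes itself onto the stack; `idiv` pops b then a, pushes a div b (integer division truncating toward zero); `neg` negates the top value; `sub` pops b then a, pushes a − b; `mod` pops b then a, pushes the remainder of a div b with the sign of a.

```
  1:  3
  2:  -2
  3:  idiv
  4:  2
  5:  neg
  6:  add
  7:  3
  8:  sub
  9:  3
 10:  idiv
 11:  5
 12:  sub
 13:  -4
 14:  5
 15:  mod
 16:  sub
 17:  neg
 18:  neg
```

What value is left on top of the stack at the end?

3    -> [3]
-2   -> [3, -2]
idiv -> [-1]
2    -> [-1, 2]
neg  -> [-1, -2]
add  -> [-3]
3    -> [-3, 3]
sub  -> [-6]
3    -> [-6, 3]
idiv -> [-2]
5    -> [-2, 5]
sub  -> [-7]
-4   -> [-7, -4]
5    -> [-7, -4, 5]
mod  -> [-7, -4]
sub  -> [-3]
neg  -> [3]
neg  -> [-3]

-3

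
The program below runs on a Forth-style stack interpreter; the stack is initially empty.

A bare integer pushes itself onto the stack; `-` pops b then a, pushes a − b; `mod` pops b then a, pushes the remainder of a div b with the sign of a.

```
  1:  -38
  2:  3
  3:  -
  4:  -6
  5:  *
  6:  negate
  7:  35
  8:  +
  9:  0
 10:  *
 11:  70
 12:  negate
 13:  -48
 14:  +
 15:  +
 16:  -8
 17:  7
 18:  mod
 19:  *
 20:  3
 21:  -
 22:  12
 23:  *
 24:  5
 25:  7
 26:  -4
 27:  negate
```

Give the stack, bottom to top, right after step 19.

[118]

-38    → -38
3      → -38 3
-      → -41
-6     → -41 -6
*      → 246
negate → -246
35     → -246 35
+      → -211
0      → -211 0
*      → 0
70     → 0 70
negate → 0 -70
-48    → 0 -70 -48
+      → 0 -118
+      → -118
-8     → -118 -8
7      → -118 -8 7
mod    → -118 -1
*      → 118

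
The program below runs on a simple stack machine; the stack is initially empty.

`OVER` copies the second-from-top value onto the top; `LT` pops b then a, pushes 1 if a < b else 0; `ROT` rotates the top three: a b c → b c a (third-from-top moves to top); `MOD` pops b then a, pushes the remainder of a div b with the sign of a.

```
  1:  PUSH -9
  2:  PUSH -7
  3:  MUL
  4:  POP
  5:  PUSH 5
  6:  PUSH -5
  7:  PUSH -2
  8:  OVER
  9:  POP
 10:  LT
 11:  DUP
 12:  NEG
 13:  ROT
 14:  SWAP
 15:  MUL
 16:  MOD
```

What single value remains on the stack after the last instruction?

PUSH -9 -> [-9]
PUSH -7 -> [-9, -7]
MUL     -> [63]
POP     -> []
PUSH 5  -> [5]
PUSH -5 -> [5, -5]
PUSH -2 -> [5, -5, -2]
OVER    -> [5, -5, -2, -5]
POP     -> [5, -5, -2]
LT      -> [5, 1]
DUP     -> [5, 1, 1]
NEG     -> [5, 1, -1]
ROT     -> [1, -1, 5]
SWAP    -> [1, 5, -1]
MUL     -> [1, -5]
MOD     -> [1]

1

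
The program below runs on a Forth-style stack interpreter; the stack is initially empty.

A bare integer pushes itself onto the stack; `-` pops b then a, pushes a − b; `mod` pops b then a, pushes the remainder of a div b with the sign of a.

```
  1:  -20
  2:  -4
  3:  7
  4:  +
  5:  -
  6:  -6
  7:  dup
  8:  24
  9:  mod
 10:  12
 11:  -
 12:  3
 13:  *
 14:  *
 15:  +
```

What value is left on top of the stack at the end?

301

-20  -20
-4   -20 -4
7    -20 -4 7
+    -20 3
-    -23
-6   -23 -6
dup  -23 -6 -6
24   -23 -6 -6 24
mod  -23 -6 -6
12   -23 -6 -6 12
-    -23 -6 -18
3    -23 -6 -18 3
*    -23 -6 -54
*    -23 324
+    301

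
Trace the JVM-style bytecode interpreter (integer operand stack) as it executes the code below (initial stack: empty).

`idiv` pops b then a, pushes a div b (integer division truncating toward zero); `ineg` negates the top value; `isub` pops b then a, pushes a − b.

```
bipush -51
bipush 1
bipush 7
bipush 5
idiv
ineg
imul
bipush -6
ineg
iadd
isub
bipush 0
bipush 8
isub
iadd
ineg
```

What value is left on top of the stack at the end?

bipush -51 → -51
bipush 1   → -51 1
bipush 7   → -51 1 7
bipush 5   → -51 1 7 5
idiv       → -51 1 1
ineg       → -51 1 -1
imul       → -51 -1
bipush -6  → -51 -1 -6
ineg       → -51 -1 6
iadd       → -51 5
isub       → -56
bipush 0   → -56 0
bipush 8   → -56 0 8
isub       → -56 -8
iadd       → -64
ineg       → 64

64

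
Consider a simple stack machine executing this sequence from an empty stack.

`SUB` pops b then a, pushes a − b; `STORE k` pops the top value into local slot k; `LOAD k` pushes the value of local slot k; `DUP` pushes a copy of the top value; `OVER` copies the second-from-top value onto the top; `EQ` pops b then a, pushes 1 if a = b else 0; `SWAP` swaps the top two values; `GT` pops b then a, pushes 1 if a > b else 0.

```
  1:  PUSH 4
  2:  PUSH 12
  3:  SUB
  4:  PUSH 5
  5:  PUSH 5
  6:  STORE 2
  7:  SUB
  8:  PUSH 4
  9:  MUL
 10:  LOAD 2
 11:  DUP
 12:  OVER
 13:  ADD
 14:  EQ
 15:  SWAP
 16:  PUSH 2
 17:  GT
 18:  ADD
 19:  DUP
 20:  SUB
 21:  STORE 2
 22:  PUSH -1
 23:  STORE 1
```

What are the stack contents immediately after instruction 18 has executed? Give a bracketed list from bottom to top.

PUSH 4  : 4
PUSH 12 : 4 12
SUB     : -8
PUSH 5  : -8 5
PUSH 5  : -8 5 5
STORE 2 : -8 5
SUB     : -13
PUSH 4  : -13 4
MUL     : -52
LOAD 2  : -52 5
DUP     : -52 5 5
OVER    : -52 5 5 5
ADD     : -52 5 10
EQ      : -52 0
SWAP    : 0 -52
PUSH 2  : 0 -52 2
GT      : 0 0
ADD     : 0

[0]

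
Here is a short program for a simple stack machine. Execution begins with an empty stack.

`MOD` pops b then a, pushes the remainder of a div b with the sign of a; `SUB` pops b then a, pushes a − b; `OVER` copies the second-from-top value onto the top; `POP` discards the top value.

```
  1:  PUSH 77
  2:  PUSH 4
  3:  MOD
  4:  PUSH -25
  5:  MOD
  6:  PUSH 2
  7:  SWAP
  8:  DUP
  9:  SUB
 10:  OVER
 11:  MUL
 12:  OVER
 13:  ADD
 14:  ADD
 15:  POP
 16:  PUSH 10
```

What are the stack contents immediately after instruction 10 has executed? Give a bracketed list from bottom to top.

PUSH 77  : [77]
PUSH 4   : [77, 4]
MOD      : [1]
PUSH -25 : [1, -25]
MOD      : [1]
PUSH 2   : [1, 2]
SWAP     : [2, 1]
DUP      : [2, 1, 1]
SUB      : [2, 0]
OVER     : [2, 0, 2]

[2, 0, 2]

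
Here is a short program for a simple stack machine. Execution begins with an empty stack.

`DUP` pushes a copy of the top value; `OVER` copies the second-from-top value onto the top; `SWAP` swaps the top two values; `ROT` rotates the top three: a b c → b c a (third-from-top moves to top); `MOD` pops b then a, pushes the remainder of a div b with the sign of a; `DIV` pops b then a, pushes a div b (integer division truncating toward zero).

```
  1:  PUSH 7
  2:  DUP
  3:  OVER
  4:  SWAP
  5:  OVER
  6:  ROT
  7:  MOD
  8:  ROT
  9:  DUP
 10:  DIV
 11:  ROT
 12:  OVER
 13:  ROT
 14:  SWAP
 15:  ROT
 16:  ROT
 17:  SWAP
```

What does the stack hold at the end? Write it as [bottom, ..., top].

[0, 1, 1, 7]

PUSH 7 -> [7]
DUP    -> [7, 7]
OVER   -> [7, 7, 7]
SWAP   -> [7, 7, 7]
OVER   -> [7, 7, 7, 7]
ROT    -> [7, 7, 7, 7]
MOD    -> [7, 7, 0]
ROT    -> [7, 0, 7]
DUP    -> [7, 0, 7, 7]
DIV    -> [7, 0, 1]
ROT    -> [0, 1, 7]
OVER   -> [0, 1, 7, 1]
ROT    -> [0, 7, 1, 1]
SWAP   -> [0, 7, 1, 1]
ROT    -> [0, 1, 1, 7]
ROT    -> [0, 1, 7, 1]
SWAP   -> [0, 1, 1, 7]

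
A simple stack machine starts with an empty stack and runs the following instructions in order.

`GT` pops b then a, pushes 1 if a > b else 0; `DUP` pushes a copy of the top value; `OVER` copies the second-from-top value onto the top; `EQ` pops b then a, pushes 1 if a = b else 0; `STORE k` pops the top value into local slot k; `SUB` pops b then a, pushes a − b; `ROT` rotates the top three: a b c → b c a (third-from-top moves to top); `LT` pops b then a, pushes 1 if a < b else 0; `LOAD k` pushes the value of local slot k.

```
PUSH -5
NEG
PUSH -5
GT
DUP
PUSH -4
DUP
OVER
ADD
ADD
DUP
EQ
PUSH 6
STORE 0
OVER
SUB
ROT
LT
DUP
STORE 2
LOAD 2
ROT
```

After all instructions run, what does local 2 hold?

PUSH -5 : [-5]
NEG     : [5]
PUSH -5 : [5, -5]
GT      : [1]
DUP     : [1, 1]
PUSH -4 : [1, 1, -4]
DUP     : [1, 1, -4, -4]
OVER    : [1, 1, -4, -4, -4]
ADD     : [1, 1, -4, -8]
ADD     : [1, 1, -12]
DUP     : [1, 1, -12, -12]
EQ      : [1, 1, 1]
PUSH 6  : [1, 1, 1, 6]
STORE 0 : [1, 1, 1]
OVER    : [1, 1, 1, 1]
SUB     : [1, 1, 0]
ROT     : [1, 0, 1]
LT      : [1, 1]
DUP     : [1, 1, 1]
STORE 2 : [1, 1]
LOAD 2  : [1, 1, 1]
ROT     : [1, 1, 1]

1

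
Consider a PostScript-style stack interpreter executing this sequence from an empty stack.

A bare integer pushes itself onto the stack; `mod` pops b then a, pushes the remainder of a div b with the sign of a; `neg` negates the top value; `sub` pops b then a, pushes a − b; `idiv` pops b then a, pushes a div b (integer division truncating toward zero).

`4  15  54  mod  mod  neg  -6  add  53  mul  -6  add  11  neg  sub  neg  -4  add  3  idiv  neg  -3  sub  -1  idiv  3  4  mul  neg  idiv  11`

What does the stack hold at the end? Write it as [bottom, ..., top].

[-14, 11]

4     [4]
15    [4, 15]
54    [4, 15, 54]
mod   [4, 15]
mod   [4]
neg   [-4]
-6    [-4, -6]
add   [-10]
53    [-10, 53]
mul   [-530]
-6    [-530, -6]
add   [-536]
11    [-536, 11]
neg   [-536, -11]
sub   [-525]
neg   [525]
-4    [525, -4]
add   [521]
3     [521, 3]
idiv  [173]
neg   [-173]
-3    [-173, -3]
sub   [-170]
-1    [-170, -1]
idiv  [170]
3     [170, 3]
4     [170, 3, 4]
mul   [170, 12]
neg   [170, -12]
idiv  [-14]
11    [-14, 11]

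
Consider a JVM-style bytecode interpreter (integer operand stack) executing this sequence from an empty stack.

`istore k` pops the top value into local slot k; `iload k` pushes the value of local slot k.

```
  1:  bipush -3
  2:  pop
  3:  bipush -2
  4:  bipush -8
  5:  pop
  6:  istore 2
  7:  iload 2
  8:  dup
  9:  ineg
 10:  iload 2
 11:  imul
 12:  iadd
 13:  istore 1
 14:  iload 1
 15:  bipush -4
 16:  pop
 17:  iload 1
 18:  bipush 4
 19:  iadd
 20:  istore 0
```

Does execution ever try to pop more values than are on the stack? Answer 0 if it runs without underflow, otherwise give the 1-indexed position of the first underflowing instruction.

bipush -3  [-3]
pop        []
bipush -2  [-2]
bipush -8  [-2, -8]
pop        [-2]
istore 2   []
iload 2    [-2]
dup        [-2, -2]
ineg       [-2, 2]
iload 2    [-2, 2, -2]
imul       [-2, -4]
iadd       [-6]
istore 1   []
iload 1    [-6]
bipush -4  [-6, -4]
pop        [-6]
iload 1    [-6, -6]
bipush 4   [-6, -6, 4]
iadd       [-6, -2]
istore 0   [-6]

0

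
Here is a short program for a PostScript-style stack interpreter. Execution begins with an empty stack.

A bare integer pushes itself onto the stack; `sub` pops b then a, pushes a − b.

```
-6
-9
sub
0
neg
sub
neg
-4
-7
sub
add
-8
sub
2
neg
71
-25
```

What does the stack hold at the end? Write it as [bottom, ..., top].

[8, -2, 71, -25]

-6  : -6
-9  : -6 -9
sub : 3
0   : 3 0
neg : 3 0
sub : 3
neg : -3
-4  : -3 -4
-7  : -3 -4 -7
sub : -3 3
add : 0
-8  : 0 -8
sub : 8
2   : 8 2
neg : 8 -2
71  : 8 -2 71
-25 : 8 -2 71 -25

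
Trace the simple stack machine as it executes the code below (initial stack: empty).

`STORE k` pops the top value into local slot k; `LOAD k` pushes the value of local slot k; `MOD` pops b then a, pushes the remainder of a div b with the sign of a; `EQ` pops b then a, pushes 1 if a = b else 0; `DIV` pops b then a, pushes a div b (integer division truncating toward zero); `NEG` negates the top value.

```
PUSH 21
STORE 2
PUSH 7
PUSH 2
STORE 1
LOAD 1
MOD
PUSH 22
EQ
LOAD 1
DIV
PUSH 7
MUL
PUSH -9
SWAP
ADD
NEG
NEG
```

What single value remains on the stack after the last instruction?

PUSH 21 -> 21
STORE 2 -> (empty)
PUSH 7  -> 7
PUSH 2  -> 7 2
STORE 1 -> 7
LOAD 1  -> 7 2
MOD     -> 1
PUSH 22 -> 1 22
EQ      -> 0
LOAD 1  -> 0 2
DIV     -> 0
PUSH 7  -> 0 7
MUL     -> 0
PUSH -9 -> 0 -9
SWAP    -> -9 0
ADD     -> -9
NEG     -> 9
NEG     -> -9

-9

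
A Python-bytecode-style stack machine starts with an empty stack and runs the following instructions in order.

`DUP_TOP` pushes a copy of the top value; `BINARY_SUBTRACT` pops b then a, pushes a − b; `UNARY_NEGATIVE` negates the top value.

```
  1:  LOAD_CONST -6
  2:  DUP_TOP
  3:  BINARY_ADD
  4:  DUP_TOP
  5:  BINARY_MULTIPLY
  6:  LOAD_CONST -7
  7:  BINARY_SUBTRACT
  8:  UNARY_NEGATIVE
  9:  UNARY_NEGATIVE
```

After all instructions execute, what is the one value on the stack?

LOAD_CONST -6   -> [-6]
DUP_TOP         -> [-6, -6]
BINARY_ADD      -> [-12]
DUP_TOP         -> [-12, -12]
BINARY_MULTIPLY -> [144]
LOAD_CONST -7   -> [144, -7]
BINARY_SUBTRACT -> [151]
UNARY_NEGATIVE  -> [-151]
UNARY_NEGATIVE  -> [151]

151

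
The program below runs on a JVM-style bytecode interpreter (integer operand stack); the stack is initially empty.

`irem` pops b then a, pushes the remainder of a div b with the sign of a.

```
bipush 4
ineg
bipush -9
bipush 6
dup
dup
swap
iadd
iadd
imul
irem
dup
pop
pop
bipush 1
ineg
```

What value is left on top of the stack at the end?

-1

bipush 4   4
ineg       -4
bipush -9  -4 -9
bipush 6   -4 -9 6
dup        -4 -9 6 6
dup        -4 -9 6 6 6
swap       -4 -9 6 6 6
iadd       -4 -9 6 12
iadd       -4 -9 18
imul       -4 -162
irem       -4
dup        -4 -4
pop        -4
pop        (empty)
bipush 1   1
ineg       -1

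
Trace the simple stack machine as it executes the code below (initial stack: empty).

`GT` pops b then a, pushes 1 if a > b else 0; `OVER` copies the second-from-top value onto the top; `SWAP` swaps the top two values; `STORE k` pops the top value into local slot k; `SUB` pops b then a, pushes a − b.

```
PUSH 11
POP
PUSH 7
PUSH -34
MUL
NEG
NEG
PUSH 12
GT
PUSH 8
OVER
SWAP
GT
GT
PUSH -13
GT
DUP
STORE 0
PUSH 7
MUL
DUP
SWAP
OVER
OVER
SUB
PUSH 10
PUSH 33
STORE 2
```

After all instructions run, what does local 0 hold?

1

PUSH 11  → 11
POP      → (empty)
PUSH 7   → 7
PUSH -34 → 7 -34
MUL      → -238
NEG      → 238
NEG      → -238
PUSH 12  → -238 12
GT       → 0
PUSH 8   → 0 8
OVER     → 0 8 0
SWAP     → 0 0 8
GT       → 0 0
GT       → 0
PUSH -13 → 0 -13
GT       → 1
DUP      → 1 1
STORE 0  → 1
PUSH 7   → 1 7
MUL      → 7
DUP      → 7 7
SWAP     → 7 7
OVER     → 7 7 7
OVER     → 7 7 7 7
SUB      → 7 7 0
PUSH 10  → 7 7 0 10
PUSH 33  → 7 7 0 10 33
STORE 2  → 7 7 0 10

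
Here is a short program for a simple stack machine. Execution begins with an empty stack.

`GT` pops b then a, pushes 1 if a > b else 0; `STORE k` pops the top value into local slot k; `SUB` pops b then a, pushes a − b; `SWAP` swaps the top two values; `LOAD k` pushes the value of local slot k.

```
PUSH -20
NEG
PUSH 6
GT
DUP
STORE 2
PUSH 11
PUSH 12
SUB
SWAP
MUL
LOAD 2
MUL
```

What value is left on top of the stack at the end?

PUSH -20 : [-20]
NEG      : [20]
PUSH 6   : [20, 6]
GT       : [1]
DUP      : [1, 1]
STORE 2  : [1]
PUSH 11  : [1, 11]
PUSH 12  : [1, 11, 12]
SUB      : [1, -1]
SWAP     : [-1, 1]
MUL      : [-1]
LOAD 2   : [-1, 1]
MUL      : [-1]

-1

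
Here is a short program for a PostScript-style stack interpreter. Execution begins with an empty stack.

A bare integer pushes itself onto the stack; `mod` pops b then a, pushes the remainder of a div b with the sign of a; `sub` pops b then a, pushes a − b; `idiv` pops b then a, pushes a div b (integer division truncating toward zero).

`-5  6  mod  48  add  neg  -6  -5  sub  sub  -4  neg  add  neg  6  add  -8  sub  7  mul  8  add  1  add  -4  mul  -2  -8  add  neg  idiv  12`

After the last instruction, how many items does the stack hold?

-5   : [-5]
6    : [-5, 6]
mod  : [-5]
48   : [-5, 48]
add  : [43]
neg  : [-43]
-6   : [-43, -6]
-5   : [-43, -6, -5]
sub  : [-43, -1]
sub  : [-42]
-4   : [-42, -4]
neg  : [-42, 4]
add  : [-38]
neg  : [38]
6    : [38, 6]
add  : [44]
-8   : [44, -8]
sub  : [52]
7    : [52, 7]
mul  : [364]
8    : [364, 8]
add  : [372]
1    : [372, 1]
add  : [373]
-4   : [373, -4]
mul  : [-1492]
-2   : [-1492, -2]
-8   : [-1492, -2, -8]
add  : [-1492, -10]
neg  : [-1492, 10]
idiv : [-149]
12   : [-149, 12]

2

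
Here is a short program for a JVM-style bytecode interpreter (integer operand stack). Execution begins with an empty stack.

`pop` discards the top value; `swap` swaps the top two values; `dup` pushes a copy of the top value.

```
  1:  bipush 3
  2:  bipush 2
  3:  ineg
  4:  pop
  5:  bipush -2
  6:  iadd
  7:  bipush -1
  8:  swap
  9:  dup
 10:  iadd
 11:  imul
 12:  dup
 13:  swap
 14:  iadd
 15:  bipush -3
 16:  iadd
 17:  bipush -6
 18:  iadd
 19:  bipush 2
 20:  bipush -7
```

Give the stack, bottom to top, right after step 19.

[-13, 2]

bipush 3  -> [3]
bipush 2  -> [3, 2]
ineg      -> [3, -2]
pop       -> [3]
bipush -2 -> [3, -2]
iadd      -> [1]
bipush -1 -> [1, -1]
swap      -> [-1, 1]
dup       -> [-1, 1, 1]
iadd      -> [-1, 2]
imul      -> [-2]
dup       -> [-2, -2]
swap      -> [-2, -2]
iadd      -> [-4]
bipush -3 -> [-4, -3]
iadd      -> [-7]
bipush -6 -> [-7, -6]
iadd      -> [-13]
bipush 2  -> [-13, 2]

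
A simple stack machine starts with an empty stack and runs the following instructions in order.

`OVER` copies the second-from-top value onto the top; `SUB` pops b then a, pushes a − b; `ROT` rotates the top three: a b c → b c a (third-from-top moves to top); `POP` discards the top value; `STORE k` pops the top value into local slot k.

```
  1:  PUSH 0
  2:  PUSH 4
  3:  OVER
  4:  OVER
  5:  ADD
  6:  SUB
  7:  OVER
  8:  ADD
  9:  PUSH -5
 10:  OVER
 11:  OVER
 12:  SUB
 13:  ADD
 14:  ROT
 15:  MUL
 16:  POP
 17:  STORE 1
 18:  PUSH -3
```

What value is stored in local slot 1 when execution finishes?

0

PUSH 0  → [0]
PUSH 4  → [0, 4]
OVER    → [0, 4, 0]
OVER    → [0, 4, 0, 4]
ADD     → [0, 4, 4]
SUB     → [0, 0]
OVER    → [0, 0, 0]
ADD     → [0, 0]
PUSH -5 → [0, 0, -5]
OVER    → [0, 0, -5, 0]
OVER    → [0, 0, -5, 0, -5]
SUB     → [0, 0, -5, 5]
ADD     → [0, 0, 0]
ROT     → [0, 0, 0]
MUL     → [0, 0]
POP     → [0]
STORE 1 → []
PUSH -3 → [-3]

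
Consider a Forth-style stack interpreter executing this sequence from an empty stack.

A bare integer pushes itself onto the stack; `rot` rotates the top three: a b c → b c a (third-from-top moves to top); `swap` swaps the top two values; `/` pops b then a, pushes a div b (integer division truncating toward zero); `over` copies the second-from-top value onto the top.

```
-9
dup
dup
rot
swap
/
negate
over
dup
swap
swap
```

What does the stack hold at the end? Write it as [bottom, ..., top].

[-9, -1, -9, -9]

-9     -> -9
dup    -> -9 -9
dup    -> -9 -9 -9
rot    -> -9 -9 -9
swap   -> -9 -9 -9
/      -> -9 1
negate -> -9 -1
over   -> -9 -1 -9
dup    -> -9 -1 -9 -9
swap   -> -9 -1 -9 -9
swap   -> -9 -1 -9 -9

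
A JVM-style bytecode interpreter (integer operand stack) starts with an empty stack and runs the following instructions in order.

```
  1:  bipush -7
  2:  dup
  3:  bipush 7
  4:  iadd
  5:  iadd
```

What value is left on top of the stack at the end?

-7

bipush -7 → [-7]
dup       → [-7, -7]
bipush 7  → [-7, -7, 7]
iadd      → [-7, 0]
iadd      → [-7]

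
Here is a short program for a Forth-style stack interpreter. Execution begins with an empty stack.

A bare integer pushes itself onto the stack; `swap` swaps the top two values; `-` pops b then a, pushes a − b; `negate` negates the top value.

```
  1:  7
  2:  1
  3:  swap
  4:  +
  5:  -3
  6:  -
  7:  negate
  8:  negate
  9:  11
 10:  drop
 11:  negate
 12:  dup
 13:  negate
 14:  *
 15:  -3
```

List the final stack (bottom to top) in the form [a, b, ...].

7       [7]
1       [7, 1]
swap    [1, 7]
+       [8]
-3      [8, -3]
-       [11]
negate  [-11]
negate  [11]
11      [11, 11]
drop    [11]
negate  [-11]
dup     [-11, -11]
negate  [-11, 11]
*       [-121]
-3      [-121, -3]

[-121, -3]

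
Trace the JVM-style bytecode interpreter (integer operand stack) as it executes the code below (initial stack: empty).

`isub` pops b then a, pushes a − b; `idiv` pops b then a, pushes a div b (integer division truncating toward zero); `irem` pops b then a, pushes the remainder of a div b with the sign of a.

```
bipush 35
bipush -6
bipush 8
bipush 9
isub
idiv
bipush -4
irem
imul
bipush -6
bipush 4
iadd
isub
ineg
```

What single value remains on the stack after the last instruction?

bipush 35 → 35
bipush -6 → 35 -6
bipush 8  → 35 -6 8
bipush 9  → 35 -6 8 9
isub      → 35 -6 -1
idiv      → 35 6
bipush -4 → 35 6 -4
irem      → 35 2
imul      → 70
bipush -6 → 70 -6
bipush 4  → 70 -6 4
iadd      → 70 -2
isub      → 72
ineg      → -72

-72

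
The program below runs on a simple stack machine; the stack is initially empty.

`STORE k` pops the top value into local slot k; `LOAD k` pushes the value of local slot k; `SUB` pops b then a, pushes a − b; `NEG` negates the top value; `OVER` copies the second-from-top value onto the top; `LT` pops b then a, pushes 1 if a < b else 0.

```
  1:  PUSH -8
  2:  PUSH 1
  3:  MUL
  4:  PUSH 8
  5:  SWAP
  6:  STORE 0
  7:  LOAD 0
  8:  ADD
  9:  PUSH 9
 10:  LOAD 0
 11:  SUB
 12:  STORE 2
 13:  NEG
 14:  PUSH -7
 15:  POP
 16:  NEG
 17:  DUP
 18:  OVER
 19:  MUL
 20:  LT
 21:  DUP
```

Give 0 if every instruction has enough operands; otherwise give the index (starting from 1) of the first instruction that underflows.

PUSH -8 -> -8
PUSH 1  -> -8 1
MUL     -> -8
PUSH 8  -> -8 8
SWAP    -> 8 -8
STORE 0 -> 8
LOAD 0  -> 8 -8
ADD     -> 0
PUSH 9  -> 0 9
LOAD 0  -> 0 9 -8
SUB     -> 0 17
STORE 2 -> 0
NEG     -> 0
PUSH -7 -> 0 -7
POP     -> 0
NEG     -> 0
DUP     -> 0 0
OVER    -> 0 0 0
MUL     -> 0 0
LT      -> 0
DUP     -> 0 0

0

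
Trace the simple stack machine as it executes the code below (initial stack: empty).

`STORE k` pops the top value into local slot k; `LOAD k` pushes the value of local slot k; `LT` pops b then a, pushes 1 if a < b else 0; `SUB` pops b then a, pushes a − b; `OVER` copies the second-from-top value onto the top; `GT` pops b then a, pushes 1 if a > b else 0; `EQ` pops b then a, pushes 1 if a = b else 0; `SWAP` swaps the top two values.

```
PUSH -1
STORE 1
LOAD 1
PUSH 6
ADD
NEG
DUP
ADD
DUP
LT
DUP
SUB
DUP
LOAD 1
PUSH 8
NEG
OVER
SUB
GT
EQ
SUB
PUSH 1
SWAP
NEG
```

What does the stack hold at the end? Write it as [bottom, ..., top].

PUSH -1 → [-1]
STORE 1 → []
LOAD 1  → [-1]
PUSH 6  → [-1, 6]
ADD     → [5]
NEG     → [-5]
DUP     → [-5, -5]
ADD     → [-10]
DUP     → [-10, -10]
LT      → [0]
DUP     → [0, 0]
SUB     → [0]
DUP     → [0, 0]
LOAD 1  → [0, 0, -1]
PUSH 8  → [0, 0, -1, 8]
NEG     → [0, 0, -1, -8]
OVER    → [0, 0, -1, -8, -1]
SUB     → [0, 0, -1, -7]
GT      → [0, 0, 1]
EQ      → [0, 0]
SUB     → [0]
PUSH 1  → [0, 1]
SWAP    → [1, 0]
NEG     → [1, 0]

[1, 0]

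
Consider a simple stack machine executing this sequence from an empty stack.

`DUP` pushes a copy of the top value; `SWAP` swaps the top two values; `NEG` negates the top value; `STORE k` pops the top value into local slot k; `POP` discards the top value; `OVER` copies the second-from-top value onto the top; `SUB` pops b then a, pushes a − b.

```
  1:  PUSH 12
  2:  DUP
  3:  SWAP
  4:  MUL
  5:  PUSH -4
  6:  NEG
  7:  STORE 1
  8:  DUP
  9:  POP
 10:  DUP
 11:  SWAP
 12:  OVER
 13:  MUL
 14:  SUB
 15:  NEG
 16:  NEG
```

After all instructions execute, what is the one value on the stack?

PUSH 12 : 12
DUP     : 12 12
SWAP    : 12 12
MUL     : 144
PUSH -4 : 144 -4
NEG     : 144 4
STORE 1 : 144
DUP     : 144 144
POP     : 144
DUP     : 144 144
SWAP    : 144 144
OVER    : 144 144 144
MUL     : 144 20736
SUB     : -20592
NEG     : 20592
NEG     : -20592

-20592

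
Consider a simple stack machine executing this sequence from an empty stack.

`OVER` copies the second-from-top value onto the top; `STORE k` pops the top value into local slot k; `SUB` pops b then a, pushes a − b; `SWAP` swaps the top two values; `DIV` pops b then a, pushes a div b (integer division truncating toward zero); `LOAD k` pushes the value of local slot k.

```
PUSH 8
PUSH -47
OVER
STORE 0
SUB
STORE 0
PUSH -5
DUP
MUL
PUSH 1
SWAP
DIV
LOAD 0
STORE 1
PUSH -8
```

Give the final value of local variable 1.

PUSH 8   → [8]
PUSH -47 → [8, -47]
OVER     → [8, -47, 8]
STORE 0  → [8, -47]
SUB      → [55]
STORE 0  → []
PUSH -5  → [-5]
DUP      → [-5, -5]
MUL      → [25]
PUSH 1   → [25, 1]
SWAP     → [1, 25]
DIV      → [0]
LOAD 0   → [0, 55]
STORE 1  → [0]
PUSH -8  → [0, -8]

55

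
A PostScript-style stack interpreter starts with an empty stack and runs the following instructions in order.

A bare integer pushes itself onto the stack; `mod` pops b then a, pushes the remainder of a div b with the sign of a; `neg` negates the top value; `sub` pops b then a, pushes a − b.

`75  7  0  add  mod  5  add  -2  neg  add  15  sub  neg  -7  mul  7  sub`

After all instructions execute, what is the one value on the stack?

-28

75  → [75]
7   → [75, 7]
0   → [75, 7, 0]
add → [75, 7]
mod → [5]
5   → [5, 5]
add → [10]
-2  → [10, -2]
neg → [10, 2]
add → [12]
15  → [12, 15]
sub → [-3]
neg → [3]
-7  → [3, -7]
mul → [-21]
7   → [-21, 7]
sub → [-28]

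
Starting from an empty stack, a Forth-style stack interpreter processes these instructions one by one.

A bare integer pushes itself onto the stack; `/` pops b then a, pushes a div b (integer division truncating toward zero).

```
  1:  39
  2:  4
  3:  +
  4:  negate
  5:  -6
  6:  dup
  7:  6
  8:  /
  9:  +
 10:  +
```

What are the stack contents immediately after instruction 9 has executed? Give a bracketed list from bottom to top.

39     : [39]
4      : [39, 4]
+      : [43]
negate : [-43]
-6     : [-43, -6]
dup    : [-43, -6, -6]
6      : [-43, -6, -6, 6]
/      : [-43, -6, -1]
+      : [-43, -7]

[-43, -7]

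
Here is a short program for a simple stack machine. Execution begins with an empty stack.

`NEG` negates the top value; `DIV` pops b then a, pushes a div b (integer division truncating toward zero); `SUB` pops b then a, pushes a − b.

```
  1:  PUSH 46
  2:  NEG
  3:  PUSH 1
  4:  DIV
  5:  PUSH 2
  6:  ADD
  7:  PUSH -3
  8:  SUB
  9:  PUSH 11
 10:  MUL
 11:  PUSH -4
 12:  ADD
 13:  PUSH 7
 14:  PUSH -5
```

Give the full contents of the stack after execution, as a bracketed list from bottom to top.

PUSH 46 -> 46
NEG     -> -46
PUSH 1  -> -46 1
DIV     -> -46
PUSH 2  -> -46 2
ADD     -> -44
PUSH -3 -> -44 -3
SUB     -> -41
PUSH 11 -> -41 11
MUL     -> -451
PUSH -4 -> -451 -4
ADD     -> -455
PUSH 7  -> -455 7
PUSH -5 -> -455 7 -5

[-455, 7, -5]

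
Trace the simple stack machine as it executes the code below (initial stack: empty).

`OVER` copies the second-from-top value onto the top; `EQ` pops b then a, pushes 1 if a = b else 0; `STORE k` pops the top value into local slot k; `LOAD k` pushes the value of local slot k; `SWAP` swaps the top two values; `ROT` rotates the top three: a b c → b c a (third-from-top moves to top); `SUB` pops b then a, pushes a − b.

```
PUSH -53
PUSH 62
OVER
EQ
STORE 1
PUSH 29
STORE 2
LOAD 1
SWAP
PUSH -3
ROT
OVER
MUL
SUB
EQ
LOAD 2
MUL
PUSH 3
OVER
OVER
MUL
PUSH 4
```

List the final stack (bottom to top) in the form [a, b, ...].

PUSH -53 -> [-53]
PUSH 62  -> [-53, 62]
OVER     -> [-53, 62, -53]
EQ       -> [-53, 0]
STORE 1  -> [-53]
PUSH 29  -> [-53, 29]
STORE 2  -> [-53]
LOAD 1   -> [-53, 0]
SWAP     -> [0, -53]
PUSH -3  -> [0, -53, -3]
ROT      -> [-53, -3, 0]
OVER     -> [-53, -3, 0, -3]
MUL      -> [-53, -3, 0]
SUB      -> [-53, -3]
EQ       -> [0]
LOAD 2   -> [0, 29]
MUL      -> [0]
PUSH 3   -> [0, 3]
OVER     -> [0, 3, 0]
OVER     -> [0, 3, 0, 3]
MUL      -> [0, 3, 0]
PUSH 4   -> [0, 3, 0, 4]

[0, 3, 0, 4]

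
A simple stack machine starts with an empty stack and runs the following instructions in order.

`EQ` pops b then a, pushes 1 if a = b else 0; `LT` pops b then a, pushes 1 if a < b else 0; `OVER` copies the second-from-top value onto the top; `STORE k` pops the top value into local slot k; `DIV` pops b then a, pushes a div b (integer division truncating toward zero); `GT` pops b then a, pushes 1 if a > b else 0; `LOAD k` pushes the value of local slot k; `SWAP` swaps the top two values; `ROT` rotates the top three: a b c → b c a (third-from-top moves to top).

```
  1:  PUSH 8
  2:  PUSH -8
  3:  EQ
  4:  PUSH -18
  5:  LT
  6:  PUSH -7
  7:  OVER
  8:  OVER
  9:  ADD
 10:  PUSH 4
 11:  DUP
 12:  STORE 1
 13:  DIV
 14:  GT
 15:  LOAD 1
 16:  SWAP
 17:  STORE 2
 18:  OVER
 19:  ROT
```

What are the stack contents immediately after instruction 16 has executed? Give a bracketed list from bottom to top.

PUSH 8    [8]
PUSH -8   [8, -8]
EQ        [0]
PUSH -18  [0, -18]
LT        [0]
PUSH -7   [0, -7]
OVER      [0, -7, 0]
OVER      [0, -7, 0, -7]
ADD       [0, -7, -7]
PUSH 4    [0, -7, -7, 4]
DUP       [0, -7, -7, 4, 4]
STORE 1   [0, -7, -7, 4]
DIV       [0, -7, -1]
GT        [0, 0]
LOAD 1    [0, 0, 4]
SWAP      [0, 4, 0]

[0, 4, 0]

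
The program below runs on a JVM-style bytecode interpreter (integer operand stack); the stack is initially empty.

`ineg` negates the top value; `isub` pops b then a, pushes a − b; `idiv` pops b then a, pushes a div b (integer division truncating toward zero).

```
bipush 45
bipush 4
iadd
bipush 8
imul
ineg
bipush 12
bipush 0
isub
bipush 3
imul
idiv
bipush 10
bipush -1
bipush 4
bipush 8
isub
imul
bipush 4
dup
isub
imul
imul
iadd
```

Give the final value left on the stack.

-10

bipush 45  [45]
bipush 4   [45, 4]
iadd       [49]
bipush 8   [49, 8]
imul       [392]
ineg       [-392]
bipush 12  [-392, 12]
bipush 0   [-392, 12, 0]
isub       [-392, 12]
bipush 3   [-392, 12, 3]
imul       [-392, 36]
idiv       [-10]
bipush 10  [-10, 10]
bipush -1  [-10, 10, -1]
bipush 4   [-10, 10, -1, 4]
bipush 8   [-10, 10, -1, 4, 8]
isub       [-10, 10, -1, -4]
imul       [-10, 10, 4]
bipush 4   [-10, 10, 4, 4]
dup        [-10, 10, 4, 4, 4]
isub       [-10, 10, 4, 0]
imul       [-10, 10, 0]
imul       [-10, 0]
iadd       [-10]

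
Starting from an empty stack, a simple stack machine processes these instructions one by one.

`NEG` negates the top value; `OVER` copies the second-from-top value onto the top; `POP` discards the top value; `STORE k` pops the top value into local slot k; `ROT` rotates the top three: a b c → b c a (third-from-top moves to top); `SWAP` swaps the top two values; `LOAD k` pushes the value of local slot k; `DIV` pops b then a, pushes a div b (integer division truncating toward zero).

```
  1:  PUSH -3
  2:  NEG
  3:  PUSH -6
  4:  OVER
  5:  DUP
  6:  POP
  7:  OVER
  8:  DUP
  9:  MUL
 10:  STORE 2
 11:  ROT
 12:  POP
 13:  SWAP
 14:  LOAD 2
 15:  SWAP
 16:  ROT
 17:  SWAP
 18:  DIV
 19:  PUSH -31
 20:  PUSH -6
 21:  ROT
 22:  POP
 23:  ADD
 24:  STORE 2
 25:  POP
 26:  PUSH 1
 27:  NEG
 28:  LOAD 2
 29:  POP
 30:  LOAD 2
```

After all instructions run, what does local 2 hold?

PUSH -3  -> [-3]
NEG      -> [3]
PUSH -6  -> [3, -6]
OVER     -> [3, -6, 3]
DUP      -> [3, -6, 3, 3]
POP      -> [3, -6, 3]
OVER     -> [3, -6, 3, -6]
DUP      -> [3, -6, 3, -6, -6]
MUL      -> [3, -6, 3, 36]
STORE 2  -> [3, -6, 3]
ROT      -> [-6, 3, 3]
POP      -> [-6, 3]
SWAP     -> [3, -6]
LOAD 2   -> [3, -6, 36]
SWAP     -> [3, 36, -6]
ROT      -> [36, -6, 3]
SWAP     -> [36, 3, -6]
DIV      -> [36, 0]
PUSH -31 -> [36, 0, -31]
PUSH -6  -> [36, 0, -31, -6]
ROT      -> [36, -31, -6, 0]
POP      -> [36, -31, -6]
ADD      -> [36, -37]
STORE 2  -> [36]
POP      -> []
PUSH 1   -> [1]
NEG      -> [-1]
LOAD 2   -> [-1, -37]
POP      -> [-1]
LOAD 2   -> [-1, -37]

-37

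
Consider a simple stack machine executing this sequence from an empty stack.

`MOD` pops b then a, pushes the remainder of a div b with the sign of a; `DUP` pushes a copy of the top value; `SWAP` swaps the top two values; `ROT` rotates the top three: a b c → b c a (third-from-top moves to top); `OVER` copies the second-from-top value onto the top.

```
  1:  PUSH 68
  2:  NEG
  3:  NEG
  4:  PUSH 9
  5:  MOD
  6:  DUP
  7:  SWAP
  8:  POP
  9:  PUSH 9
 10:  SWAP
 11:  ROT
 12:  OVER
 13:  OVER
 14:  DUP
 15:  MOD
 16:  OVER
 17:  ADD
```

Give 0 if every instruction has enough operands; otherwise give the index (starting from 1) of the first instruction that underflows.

11

PUSH 68 -> [68]
NEG     -> [-68]
NEG     -> [68]
PUSH 9  -> [68, 9]
MOD     -> [5]
DUP     -> [5, 5]
SWAP    -> [5, 5]
POP     -> [5]
PUSH 9  -> [5, 9]
SWAP    -> [9, 5]
ROT  — needs 3 operands, stack has 2 → underflow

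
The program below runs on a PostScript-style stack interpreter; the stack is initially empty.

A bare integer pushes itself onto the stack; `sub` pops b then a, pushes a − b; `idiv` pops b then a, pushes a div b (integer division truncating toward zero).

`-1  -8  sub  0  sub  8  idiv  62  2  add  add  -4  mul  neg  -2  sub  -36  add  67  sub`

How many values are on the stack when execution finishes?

1

-1   -> [-1]
-8   -> [-1, -8]
sub  -> [7]
0    -> [7, 0]
sub  -> [7]
8    -> [7, 8]
idiv -> [0]
62   -> [0, 62]
2    -> [0, 62, 2]
add  -> [0, 64]
add  -> [64]
-4   -> [64, -4]
mul  -> [-256]
neg  -> [256]
-2   -> [256, -2]
sub  -> [258]
-36  -> [258, -36]
add  -> [222]
67   -> [222, 67]
sub  -> [155]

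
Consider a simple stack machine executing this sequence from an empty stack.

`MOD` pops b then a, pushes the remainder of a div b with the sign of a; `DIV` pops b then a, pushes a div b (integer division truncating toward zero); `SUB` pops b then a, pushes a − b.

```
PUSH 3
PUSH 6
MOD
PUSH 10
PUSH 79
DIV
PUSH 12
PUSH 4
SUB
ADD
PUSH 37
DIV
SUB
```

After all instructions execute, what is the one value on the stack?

PUSH 3   3
PUSH 6   3 6
MOD      3
PUSH 10  3 10
PUSH 79  3 10 79
DIV      3 0
PUSH 12  3 0 12
PUSH 4   3 0 12 4
SUB      3 0 8
ADD      3 8
PUSH 37  3 8 37
DIV      3 0
SUB      3

3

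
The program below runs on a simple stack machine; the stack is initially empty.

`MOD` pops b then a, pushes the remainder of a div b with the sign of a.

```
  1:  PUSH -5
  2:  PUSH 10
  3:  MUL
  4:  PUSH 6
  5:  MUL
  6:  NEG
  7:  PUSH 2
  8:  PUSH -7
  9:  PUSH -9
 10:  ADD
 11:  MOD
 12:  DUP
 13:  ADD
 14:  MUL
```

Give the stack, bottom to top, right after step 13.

[300, 4]

PUSH -5  [-5]
PUSH 10  [-5, 10]
MUL      [-50]
PUSH 6   [-50, 6]
MUL      [-300]
NEG      [300]
PUSH 2   [300, 2]
PUSH -7  [300, 2, -7]
PUSH -9  [300, 2, -7, -9]
ADD      [300, 2, -16]
MOD      [300, 2]
DUP      [300, 2, 2]
ADD      [300, 4]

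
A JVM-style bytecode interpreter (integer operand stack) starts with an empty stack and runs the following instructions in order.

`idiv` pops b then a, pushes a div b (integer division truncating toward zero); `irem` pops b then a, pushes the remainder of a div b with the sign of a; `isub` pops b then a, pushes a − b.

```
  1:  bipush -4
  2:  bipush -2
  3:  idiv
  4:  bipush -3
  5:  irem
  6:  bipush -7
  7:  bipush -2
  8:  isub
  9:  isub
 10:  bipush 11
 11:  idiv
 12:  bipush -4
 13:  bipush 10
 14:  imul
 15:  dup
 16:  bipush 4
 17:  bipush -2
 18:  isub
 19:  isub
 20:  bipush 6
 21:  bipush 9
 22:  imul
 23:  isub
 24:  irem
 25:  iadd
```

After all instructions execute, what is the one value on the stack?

-40

bipush -4 → -4
bipush -2 → -4 -2
idiv      → 2
bipush -3 → 2 -3
irem      → 2
bipush -7 → 2 -7
bipush -2 → 2 -7 -2
isub      → 2 -5
isub      → 7
bipush 11 → 7 11
idiv      → 0
bipush -4 → 0 -4
bipush 10 → 0 -4 10
imul      → 0 -40
dup       → 0 -40 -40
bipush 4  → 0 -40 -40 4
bipush -2 → 0 -40 -40 4 -2
isub      → 0 -40 -40 6
isub      → 0 -40 -46
bipush 6  → 0 -40 -46 6
bipush 9  → 0 -40 -46 6 9
imul      → 0 -40 -46 54
isub      → 0 -40 -100
irem      → 0 -40
iadd      → -40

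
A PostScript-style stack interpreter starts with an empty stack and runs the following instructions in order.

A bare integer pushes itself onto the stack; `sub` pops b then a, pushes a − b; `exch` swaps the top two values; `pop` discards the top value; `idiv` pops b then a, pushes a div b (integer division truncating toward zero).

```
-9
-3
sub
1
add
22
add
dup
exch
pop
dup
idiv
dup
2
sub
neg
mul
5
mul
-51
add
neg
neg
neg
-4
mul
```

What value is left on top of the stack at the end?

-184

-9   : [-9]
-3   : [-9, -3]
sub  : [-6]
1    : [-6, 1]
add  : [-5]
22   : [-5, 22]
add  : [17]
dup  : [17, 17]
exch : [17, 17]
pop  : [17]
dup  : [17, 17]
idiv : [1]
dup  : [1, 1]
2    : [1, 1, 2]
sub  : [1, -1]
neg  : [1, 1]
mul  : [1]
5    : [1, 5]
mul  : [5]
-51  : [5, -51]
add  : [-46]
neg  : [46]
neg  : [-46]
neg  : [46]
-4   : [46, -4]
mul  : [-184]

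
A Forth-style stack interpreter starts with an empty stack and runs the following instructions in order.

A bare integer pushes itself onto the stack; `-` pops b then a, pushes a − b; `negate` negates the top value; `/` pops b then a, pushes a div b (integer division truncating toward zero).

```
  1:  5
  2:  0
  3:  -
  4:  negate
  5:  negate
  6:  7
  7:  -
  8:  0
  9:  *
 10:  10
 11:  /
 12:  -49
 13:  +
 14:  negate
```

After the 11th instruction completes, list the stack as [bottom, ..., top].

5      → 5
0      → 5 0
-      → 5
negate → -5
negate → 5
7      → 5 7
-      → -2
0      → -2 0
*      → 0
10     → 0 10
/      → 0

[0]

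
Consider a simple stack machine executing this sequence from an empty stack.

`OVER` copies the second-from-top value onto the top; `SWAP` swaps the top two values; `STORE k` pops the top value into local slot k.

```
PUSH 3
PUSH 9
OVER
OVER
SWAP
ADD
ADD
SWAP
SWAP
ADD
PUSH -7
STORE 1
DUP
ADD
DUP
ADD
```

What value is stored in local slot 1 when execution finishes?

PUSH 3  -> 3
PUSH 9  -> 3 9
OVER    -> 3 9 3
OVER    -> 3 9 3 9
SWAP    -> 3 9 9 3
ADD     -> 3 9 12
ADD     -> 3 21
SWAP    -> 21 3
SWAP    -> 3 21
ADD     -> 24
PUSH -7 -> 24 -7
STORE 1 -> 24
DUP     -> 24 24
ADD     -> 48
DUP     -> 48 48
ADD     -> 96

-7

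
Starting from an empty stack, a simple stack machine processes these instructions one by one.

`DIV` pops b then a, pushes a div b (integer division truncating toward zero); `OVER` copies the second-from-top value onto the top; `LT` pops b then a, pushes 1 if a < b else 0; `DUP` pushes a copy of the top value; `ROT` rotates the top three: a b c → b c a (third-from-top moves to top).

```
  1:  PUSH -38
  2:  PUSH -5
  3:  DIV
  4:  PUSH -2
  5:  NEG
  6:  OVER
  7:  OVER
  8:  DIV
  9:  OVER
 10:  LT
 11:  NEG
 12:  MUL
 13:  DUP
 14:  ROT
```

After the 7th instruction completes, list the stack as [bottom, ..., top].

[7, 2, 7, 2]

PUSH -38 → -38
PUSH -5  → -38 -5
DIV      → 7
PUSH -2  → 7 -2
NEG      → 7 2
OVER     → 7 2 7
OVER     → 7 2 7 2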